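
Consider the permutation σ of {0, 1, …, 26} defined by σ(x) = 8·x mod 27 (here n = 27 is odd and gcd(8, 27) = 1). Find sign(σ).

-1

Start at x=19: 19 → 17 → 1 → 8 → 10 → 26 → 19 (one orbit).
The orbit structure of x ↦ 8x mod 27: 8 orbits of sizes [6, 6, 6, 2, 2, 2, 2, 1].
27 − 8 = 19 transpositions; sign(π) = (−1)^19 = -1.
(8|27)_J = -1 (Zolotarev's lemma cross-check).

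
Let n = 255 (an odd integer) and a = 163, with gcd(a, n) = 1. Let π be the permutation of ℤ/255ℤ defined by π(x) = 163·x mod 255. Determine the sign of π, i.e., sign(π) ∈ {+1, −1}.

Orbit of 49 under x↦163x: [49, 82, 106, 193, 94, 22, 16]… (length divides ord_255(163)).
π_163 has 21 disjoint cycles with lengths [16, 16, 16, 16, 16, 16, 16, 16, 16, 16, 16, 16, 16, 16, 16, 4, 4, 4, 1, 1, 1] on {0,…,254}.
255 − 21 = 234 transpositions; sign(π) = (−1)^234 = +1.
(163|255)_J = +1 (Zolotarev's lemma cross-check).

+1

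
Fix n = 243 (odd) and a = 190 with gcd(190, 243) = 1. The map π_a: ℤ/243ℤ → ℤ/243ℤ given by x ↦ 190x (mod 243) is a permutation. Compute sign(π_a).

Orbit of 1 under x↦190x: [1, 190, 136, 82, 28, 217, 163]… (length divides ord_243(190)).
Cycle lengths of π_190 on ℤ/243ℤ: [9, 9, 9, 9, 9, 9, 9, 9, 9, 9, 9, 9, 9, 9, 9, 9, 9, 9, 3, 3, 3, 3, 3, 3, 3, 3, 3, 3, 3, 3, 3, 3, 3, 3, 3, 3, 1, 1, 1, 1, 1, 1, 1, 1, 1, 1, 1, 1, 1, 1, 1, 1, 1, 1, 1, 1, 1, 1, 1, 1, 1, 1, 1]; 63 cycles in total.
n − c = 243 − 63 = 180; sign = (−1)^180 = +1.
Check: (190/243) = +1 by Zolotarev.

+1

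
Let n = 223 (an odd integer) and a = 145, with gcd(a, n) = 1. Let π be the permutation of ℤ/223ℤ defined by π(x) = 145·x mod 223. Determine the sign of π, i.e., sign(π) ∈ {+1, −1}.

Start at x=13: 13 → 101 → 150 → 119 → 84 → 138 → 163 → … (one orbit).
π_145 has 2 disjoint cycles with lengths [222, 1] on {0,…,222}.
With 2 cycles on 223 points, sign = (−1)^{223−2} = -1.
(145|223)_J = -1 (Zolotarev's lemma cross-check).

-1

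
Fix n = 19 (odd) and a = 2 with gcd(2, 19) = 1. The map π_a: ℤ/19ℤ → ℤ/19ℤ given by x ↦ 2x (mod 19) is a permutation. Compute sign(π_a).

-1

Trace 5: π^k(5) = [5, 10, 1, 2, 4, 8, 16] for k=0..6.
Decompose π into cycles: lengths [18, 1] (2 cycles, including the fixed point 0).
Σ(ℓ_i−1) = 19−2 = 17; sign = (−1)^17 = -1.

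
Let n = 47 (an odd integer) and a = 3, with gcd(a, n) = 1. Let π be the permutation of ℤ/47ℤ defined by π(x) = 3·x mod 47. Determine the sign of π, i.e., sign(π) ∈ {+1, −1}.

Orbit of 18 under x↦3x: [18, 7, 21, 16, 1, 3, 9]… (length divides ord_47(3)).
π_3 has 3 disjoint cycles with lengths [23, 23, 1] on {0,…,46}.
sign(π) = (−1)^{n − #cycles} = (−1)^{47−3} = (−1)^44 = +1.
Via Zolotarev, sign(π_{3}) = (3|47) = +1.

+1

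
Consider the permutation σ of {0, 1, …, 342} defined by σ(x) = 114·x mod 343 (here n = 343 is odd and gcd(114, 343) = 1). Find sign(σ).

+1

Trace 86: π^k(86) = [86, 200, 162, 289, 18, 337, 2] for k=0..6.
7 cycles of lengths [147, 147, 21, 21, 3, 3, 1].
7 cycles on 343: each ℓ→(−1)^(ℓ−1), product (−1)^336 = +1.
(114|343)_J = +1 (Zolotarev's lemma cross-check).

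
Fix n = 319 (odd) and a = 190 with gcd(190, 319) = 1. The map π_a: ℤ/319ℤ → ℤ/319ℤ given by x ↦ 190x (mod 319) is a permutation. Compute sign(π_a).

+1

Trace 190: π^k(190) = [190, 53, 181, 257, 23, 223, 262] for k=0..6.
15 cycles of lengths [35, 35, 35, 35, 35, 35, 35, 35, 7, 7, 7, 7, 5, 5, 1].
Σ(ℓ_i−1) = 319−15 = 304; sign = (−1)^304 = +1.
Via Zolotarev, sign(π_{190}) = (190|319) = +1.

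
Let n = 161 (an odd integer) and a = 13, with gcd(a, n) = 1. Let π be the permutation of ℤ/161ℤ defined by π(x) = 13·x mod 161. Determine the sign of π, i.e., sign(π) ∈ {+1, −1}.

-1

Trace 141: π^k(141) = [141, 62, 1, 13, 8, 104, 64] for k=0..6.
12 cycles of lengths [22, 22, 22, 22, 22, 22, 11, 11, 2, 2, 2, 1].
161 − 12 = 149 transpositions; sign(π) = (−1)^149 = -1.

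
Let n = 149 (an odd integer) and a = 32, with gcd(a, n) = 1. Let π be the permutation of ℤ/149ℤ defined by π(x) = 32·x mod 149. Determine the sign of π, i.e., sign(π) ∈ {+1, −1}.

Orbit of 28 under x↦32x: [28, 2, 64, 111, 125, 126, 9]… (length divides ord_149(32)).
The orbit structure of x ↦ 32x mod 149: 2 orbits of sizes [148, 1].
Σ(ℓ_i−1) = 149−2 = 147; sign = (−1)^147 = -1.

-1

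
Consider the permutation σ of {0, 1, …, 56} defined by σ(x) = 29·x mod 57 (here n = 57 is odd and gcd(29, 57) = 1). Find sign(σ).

+1

Trace 1: π^k(1) = [1, 29, 43, 50, 25, 41, 49] for k=0..6.
Cycle lengths of π_29 on ℤ/57ℤ: [18, 18, 18, 2, 1]; 5 cycles in total.
sign(π) = (−1)^{n − #cycles} = (−1)^{57−5} = (−1)^52 = +1.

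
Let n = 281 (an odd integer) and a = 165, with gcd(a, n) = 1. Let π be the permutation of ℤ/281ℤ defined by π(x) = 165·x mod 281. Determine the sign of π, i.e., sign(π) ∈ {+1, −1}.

Orbit of 79 under x↦165x: [79, 109, 1, 165, 249, 59, 181]… (length divides ord_281(165)).
Cycle type of π: 7×40 + 1; total 41 cycles.
281 − 41 = 240 transpositions; sign(π) = (−1)^240 = +1.
(165|281)_J = +1 (Zolotarev's lemma cross-check).

+1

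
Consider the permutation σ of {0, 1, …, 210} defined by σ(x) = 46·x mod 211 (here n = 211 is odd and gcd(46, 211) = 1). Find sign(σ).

Trace 196: π^k(196) = [196, 154, 121, 80, 93, 58, 136] for k=0..6.
Decompose π into cycles: lengths [105, 105, 1] (3 cycles, including the fixed point 0).
Σ(ℓ_i−1) = 211−3 = 208; sign = (−1)^208 = +1.
Via Zolotarev, sign(π_{46}) = (46|211) = +1.

+1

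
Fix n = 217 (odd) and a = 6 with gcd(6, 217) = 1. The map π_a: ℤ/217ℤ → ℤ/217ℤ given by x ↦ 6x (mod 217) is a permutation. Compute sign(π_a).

Start at x=1: 1 → 6 → 36 → 216 → 211 → 181 → 1 (one orbit).
Decompose π into cycles: lengths [6, 6, 6, 6, 6, 6, 6, 6, 6, 6, 6, 6, 6, 6, 6, 6, 6, 6, 6, 6, 6, 6, 6, 6, 6, 6, 6, 6, 6, 6, 6, 6, 6, 6, 6, 2, 2, 2, 1] (39 cycles, including the fixed point 0).
Σ(ℓ_i−1) = 217−39 = 178; sign = (−1)^178 = +1.
Via Zolotarev, sign(π_{6}) = (6|217) = +1.

+1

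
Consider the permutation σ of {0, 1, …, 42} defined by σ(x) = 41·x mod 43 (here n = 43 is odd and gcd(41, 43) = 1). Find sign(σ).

+1

Trace 21: π^k(21) = [21, 1, 41, 4, 35, 16, 11] for k=0..6.
Cycle type of π: 7×6 + 1; total 7 cycles.
Σ(ℓ_i−1) = 43−7 = 36; sign = (−1)^36 = +1.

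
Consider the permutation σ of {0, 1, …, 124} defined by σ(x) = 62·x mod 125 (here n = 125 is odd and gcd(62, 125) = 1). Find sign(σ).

Trace 48: π^k(48) = [48, 101, 12, 119, 3, 61, 32] for k=0..6.
4 cycles of lengths [100, 20, 4, 1].
With 4 cycles on 125 points, sign = (−1)^{125−4} = -1.
Zolotarev: (62|125) = -1, matching the cycle-count sign.

-1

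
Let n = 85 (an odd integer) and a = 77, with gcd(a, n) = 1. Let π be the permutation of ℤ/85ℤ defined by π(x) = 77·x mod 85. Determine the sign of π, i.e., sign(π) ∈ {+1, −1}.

Start at x=4: 4 → 53 → 1 → 77 → 64 → 83 → 16 → … (one orbit).
12 cycles of lengths [8, 8, 8, 8, 8, 8, 8, 8, 8, 8, 4, 1].
85 − 12 = 73 transpositions; sign(π) = (−1)^73 = -1.
The Jacobi symbol (77|85) = -1 (Zolotarev) agrees.

-1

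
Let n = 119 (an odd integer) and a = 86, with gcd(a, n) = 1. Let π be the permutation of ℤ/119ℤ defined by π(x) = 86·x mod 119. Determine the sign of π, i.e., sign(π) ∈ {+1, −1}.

Start at x=86: 86 → 18 → 1 → 86 (one orbit).
Cycle type of π: 3×34 + 1×17; total 51 cycles.
sign(π) = (−1)^{n − #cycles} = (−1)^{119−51} = (−1)^68 = +1.
Zolotarev: (86|119) = +1, matching the cycle-count sign.

+1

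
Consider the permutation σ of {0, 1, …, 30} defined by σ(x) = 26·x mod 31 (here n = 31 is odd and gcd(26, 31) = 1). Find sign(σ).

Start at x=1: 1 → 26 → 25 → 30 → 5 → 6 → 1 (one orbit).
6 cycles of lengths [6, 6, 6, 6, 6, 1].
n − c = 31 − 6 = 25; sign = (−1)^25 = -1.
The Jacobi symbol (26|31) = -1 (Zolotarev) agrees.

-1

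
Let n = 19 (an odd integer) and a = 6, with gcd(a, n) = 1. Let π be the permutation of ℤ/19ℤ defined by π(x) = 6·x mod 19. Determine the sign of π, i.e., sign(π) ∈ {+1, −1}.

Trace 7: π^k(7) = [7, 4, 5, 11, 9, 16, 1] for k=0..6.
3 cycles of lengths [9, 9, 1].
3 cycles on 19: each ℓ→(−1)^(ℓ−1), product (−1)^16 = +1.

+1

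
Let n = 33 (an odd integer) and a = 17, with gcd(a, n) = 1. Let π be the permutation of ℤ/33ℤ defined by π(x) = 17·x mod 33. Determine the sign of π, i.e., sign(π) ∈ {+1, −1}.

Start at x=25: 25 → 29 → 31 → 32 → 16 → 8 → 4 → … (one orbit).
5 cycles of lengths [10, 10, 10, 2, 1].
sign(π) = (−1)^{n − #cycles} = (−1)^{33−5} = (−1)^28 = +1.
Check: (17/33) = +1 by Zolotarev.

+1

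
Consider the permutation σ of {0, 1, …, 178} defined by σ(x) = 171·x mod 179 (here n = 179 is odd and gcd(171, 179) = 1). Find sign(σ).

+1

Orbit of 126 under x↦171x: [126, 66, 9, 107, 39, 46, 169]… (length divides ord_179(171)).
The orbit structure of x ↦ 171x mod 179: 3 orbits of sizes [89, 89, 1].
n − c = 179 − 3 = 176; sign = (−1)^176 = +1.
Via Zolotarev, sign(π_{171}) = (171|179) = +1.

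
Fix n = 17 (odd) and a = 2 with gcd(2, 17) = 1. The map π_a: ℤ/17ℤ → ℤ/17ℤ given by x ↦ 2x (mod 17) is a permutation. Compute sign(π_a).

Orbit of 16 under x↦2x: [16, 15, 13, 9, 1, 2, 4]… (length divides ord_17(2)).
π_2 has 3 disjoint cycles with lengths [8, 8, 1] on {0,…,16}.
17 − 3 = 14 transpositions; sign(π) = (−1)^14 = +1.

+1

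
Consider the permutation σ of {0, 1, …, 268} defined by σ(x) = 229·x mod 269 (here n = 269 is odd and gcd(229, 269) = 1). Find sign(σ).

-1

Trace 165: π^k(165) = [165, 125, 111, 133, 60, 21, 236] for k=0..6.
Decompose π into cycles: lengths [268, 1] (2 cycles, including the fixed point 0).
sign(π) = (−1)^{n − #cycles} = (−1)^{269−2} = (−1)^267 = -1.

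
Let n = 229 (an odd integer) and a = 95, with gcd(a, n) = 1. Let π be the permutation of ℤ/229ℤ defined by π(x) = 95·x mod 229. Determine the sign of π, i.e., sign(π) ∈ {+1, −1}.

+1

Orbit of 95 under x↦95x: [95, 94, 228, 134, 135, 1]… (length divides ord_229(95)).
Decompose π into cycles: lengths [6, 6, 6, 6, 6, 6, 6, 6, 6, 6, 6, 6, 6, 6, 6, 6, 6, 6, 6, 6, 6, 6, 6, 6, 6, 6, 6, 6, 6, 6, 6, 6, 6, 6, 6, 6, 6, 6, 1] (39 cycles, including the fixed point 0).
With 39 cycles on 229 points, sign = (−1)^{229−39} = +1.
The Jacobi symbol (95|229) = +1 (Zolotarev) agrees.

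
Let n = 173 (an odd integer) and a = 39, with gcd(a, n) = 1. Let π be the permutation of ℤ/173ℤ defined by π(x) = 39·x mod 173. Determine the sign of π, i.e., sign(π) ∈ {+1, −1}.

-1

Trace 57: π^k(57) = [57, 147, 24, 71, 1, 39, 137] for k=0..6.
The orbit structure of x ↦ 39x mod 173: 2 orbits of sizes [172, 1].
Σ(ℓ_i−1) = 173−2 = 171; sign = (−1)^171 = -1.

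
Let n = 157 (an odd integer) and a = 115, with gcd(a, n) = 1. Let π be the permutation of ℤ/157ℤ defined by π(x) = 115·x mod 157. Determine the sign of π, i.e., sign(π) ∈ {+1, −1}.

+1

Start at x=81: 81 → 52 → 14 → 40 → 47 → 67 → 12 → … (one orbit).
Cycle type of π: 39×4 + 1; total 5 cycles.
157 − 5 = 152 transpositions; sign(π) = (−1)^152 = +1.
(115|157)_J = +1 (Zolotarev's lemma cross-check).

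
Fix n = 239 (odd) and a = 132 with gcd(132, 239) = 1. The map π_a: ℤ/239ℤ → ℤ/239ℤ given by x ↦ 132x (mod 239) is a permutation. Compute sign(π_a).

Trace 166: π^k(166) = [166, 163, 6, 75, 101, 187, 67] for k=0..6.
Cycle lengths of π_132 on ℤ/239ℤ: [17, 17, 17, 17, 17, 17, 17, 17, 17, 17, 17, 17, 17, 17, 1]; 15 cycles in total.
15 cycles on 239: each ℓ→(−1)^(ℓ−1), product (−1)^224 = +1.

+1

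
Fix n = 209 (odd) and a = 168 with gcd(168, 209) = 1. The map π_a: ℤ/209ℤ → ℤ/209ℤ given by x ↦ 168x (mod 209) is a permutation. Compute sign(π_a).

+1

Trace 163: π^k(163) = [163, 5, 4, 45, 36, 196, 115] for k=0..6.
Cycle type of π: 45×4 + 9×2 + 5×2 + 1; total 9 cycles.
n − c = 209 − 9 = 200; sign = (−1)^200 = +1.
Zolotarev: (168|209) = +1, matching the cycle-count sign.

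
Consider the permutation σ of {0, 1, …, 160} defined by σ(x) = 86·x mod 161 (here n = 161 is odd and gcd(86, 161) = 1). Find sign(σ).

-1

Orbit of 141 under x↦86x: [141, 51, 39, 134, 93, 109, 36]… (length divides ord_161(86)).
The orbit structure of x ↦ 86x mod 161: 6 orbits of sizes [66, 66, 22, 3, 3, 1].
With 6 cycles on 161 points, sign = (−1)^{161−6} = -1.
Via Zolotarev, sign(π_{86}) = (86|161) = -1.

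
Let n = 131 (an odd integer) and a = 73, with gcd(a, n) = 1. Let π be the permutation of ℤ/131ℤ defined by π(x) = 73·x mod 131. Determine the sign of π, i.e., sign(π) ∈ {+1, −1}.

Orbit of 42 under x↦73x: [42, 53, 70, 1, 73, 89, 78]… (length divides ord_131(73)).
14 cycles of lengths [10, 10, 10, 10, 10, 10, 10, 10, 10, 10, 10, 10, 10, 1].
131 − 14 = 117 transpositions; sign(π) = (−1)^117 = -1.

-1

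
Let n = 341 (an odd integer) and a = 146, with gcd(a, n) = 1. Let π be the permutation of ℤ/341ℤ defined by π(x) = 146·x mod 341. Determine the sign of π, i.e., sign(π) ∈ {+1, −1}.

-1

Start at x=290: 290 → 56 → 333 → 196 → 313 → 4 → 243 → … (one orbit).
Cycle type of π: 30×11 + 5×2 + 1; total 14 cycles.
341 − 14 = 327 transpositions; sign(π) = (−1)^327 = -1.
The Jacobi symbol (146|341) = -1 (Zolotarev) agrees.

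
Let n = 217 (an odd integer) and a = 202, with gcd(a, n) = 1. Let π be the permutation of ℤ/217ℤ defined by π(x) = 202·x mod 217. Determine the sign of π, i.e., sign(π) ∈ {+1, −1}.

Start at x=97: 97 → 64 → 125 → 78 → 132 → 190 → 188 → … (one orbit).
Cycle lengths of π_202 on ℤ/217ℤ: [10, 10, 10, 10, 10, 10, 10, 10, 10, 10, 10, 10, 10, 10, 10, 10, 10, 10, 5, 5, 5, 5, 5, 5, 2, 2, 2, 1]; 28 cycles in total.
n − c = 217 − 28 = 189; sign = (−1)^189 = -1.
Check: (202/217) = -1 by Zolotarev.

-1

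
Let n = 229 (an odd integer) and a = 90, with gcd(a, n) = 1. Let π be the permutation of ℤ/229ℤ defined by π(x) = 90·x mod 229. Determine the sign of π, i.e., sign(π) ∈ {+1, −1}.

-1

Orbit of 83 under x↦90x: [83, 142, 185, 162, 153, 30, 181]… (length divides ord_229(90)).
π_90 has 2 disjoint cycles with lengths [228, 1] on {0,…,228}.
n − c = 229 − 2 = 227; sign = (−1)^227 = -1.
Check: (90/229) = -1 by Zolotarev.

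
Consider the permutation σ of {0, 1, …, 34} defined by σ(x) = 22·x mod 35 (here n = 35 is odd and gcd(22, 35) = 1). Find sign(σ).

-1

Orbit of 1 under x↦22x: [1, 22, 29, 8]… (length divides ord_35(22)).
14 cycles of lengths [4, 4, 4, 4, 4, 4, 4, 1, 1, 1, 1, 1, 1, 1].
35 − 14 = 21 transpositions; sign(π) = (−1)^21 = -1.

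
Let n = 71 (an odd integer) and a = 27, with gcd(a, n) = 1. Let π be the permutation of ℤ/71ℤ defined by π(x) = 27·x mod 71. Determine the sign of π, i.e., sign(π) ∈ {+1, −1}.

+1

Start at x=20: 20 → 43 → 25 → 36 → 49 → 45 → 8 → … (one orbit).
π_27 has 3 disjoint cycles with lengths [35, 35, 1] on {0,…,70}.
n − c = 71 − 3 = 68; sign = (−1)^68 = +1.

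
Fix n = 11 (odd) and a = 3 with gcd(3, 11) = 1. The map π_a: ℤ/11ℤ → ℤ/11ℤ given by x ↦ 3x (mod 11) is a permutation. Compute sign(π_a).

+1

Start at x=4: 4 → 1 → 3 → 9 → 5 → 4 (one orbit).
The orbit structure of x ↦ 3x mod 11: 3 orbits of sizes [5, 5, 1].
With 3 cycles on 11 points, sign = (−1)^{11−3} = +1.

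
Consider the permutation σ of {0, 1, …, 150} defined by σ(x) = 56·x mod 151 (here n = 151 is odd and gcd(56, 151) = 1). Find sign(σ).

Start at x=68: 68 → 33 → 36 → 53 → 99 → 108 → 8 → … (one orbit).
2 cycles of lengths [150, 1].
151 − 2 = 149 transpositions; sign(π) = (−1)^149 = -1.
Check: (56/151) = -1 by Zolotarev.

-1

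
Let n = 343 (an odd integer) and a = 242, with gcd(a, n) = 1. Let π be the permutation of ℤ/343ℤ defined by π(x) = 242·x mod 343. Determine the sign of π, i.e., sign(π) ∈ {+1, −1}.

Orbit of 144 under x↦242x: [144, 205, 218, 277, 149, 43, 116]… (length divides ord_343(242)).
The orbit structure of x ↦ 242x mod 343: 7 orbits of sizes [147, 147, 21, 21, 3, 3, 1].
7 cycles on 343: each ℓ→(−1)^(ℓ−1), product (−1)^336 = +1.

+1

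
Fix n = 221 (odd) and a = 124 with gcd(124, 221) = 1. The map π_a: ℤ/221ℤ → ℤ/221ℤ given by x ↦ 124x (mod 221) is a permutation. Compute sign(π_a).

Orbit of 121 under x↦124x: [121, 197, 118, 46, 179, 96, 191]… (length divides ord_221(124)).
The orbit structure of x ↦ 124x mod 221: 7 orbits of sizes [48, 48, 48, 48, 16, 12, 1].
Σ(ℓ_i−1) = 221−7 = 214; sign = (−1)^214 = +1.

+1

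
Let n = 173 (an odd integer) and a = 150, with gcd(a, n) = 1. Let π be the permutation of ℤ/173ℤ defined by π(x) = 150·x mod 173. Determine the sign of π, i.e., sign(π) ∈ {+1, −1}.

Start at x=77: 77 → 132 → 78 → 109 → 88 → 52 → 15 → … (one orbit).
Cycle type of π: 86×2 + 1; total 3 cycles.
With 3 cycles on 173 points, sign = (−1)^{173−3} = +1.

+1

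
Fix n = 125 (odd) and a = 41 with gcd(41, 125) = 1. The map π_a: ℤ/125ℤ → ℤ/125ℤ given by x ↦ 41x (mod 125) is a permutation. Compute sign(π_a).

+1

Start at x=41: 41 → 56 → 46 → 11 → 76 → 116 → 6 → … (one orbit).
The orbit structure of x ↦ 41x mod 125: 13 orbits of sizes [25, 25, 25, 25, 5, 5, 5, 5, 1, 1, 1, 1, 1].
125 − 13 = 112 transpositions; sign(π) = (−1)^112 = +1.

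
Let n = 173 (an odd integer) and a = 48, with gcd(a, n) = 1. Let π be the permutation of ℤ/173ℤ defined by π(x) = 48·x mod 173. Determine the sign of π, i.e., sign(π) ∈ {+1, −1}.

-1

Start at x=52: 52 → 74 → 92 → 91 → 43 → 161 → 116 → … (one orbit).
2 cycles of lengths [172, 1].
Σ(ℓ_i−1) = 173−2 = 171; sign = (−1)^171 = -1.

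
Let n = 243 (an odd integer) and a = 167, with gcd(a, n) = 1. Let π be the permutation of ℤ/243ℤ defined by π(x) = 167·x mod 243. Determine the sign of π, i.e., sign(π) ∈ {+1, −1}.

Orbit of 128 under x↦167x: [128, 235, 122, 205, 215, 184, 110]… (length divides ord_243(167)).
The orbit structure of x ↦ 167x mod 243: 6 orbits of sizes [162, 54, 18, 6, 2, 1].
sign(π) = (−1)^{n − #cycles} = (−1)^{243−6} = (−1)^237 = -1.

-1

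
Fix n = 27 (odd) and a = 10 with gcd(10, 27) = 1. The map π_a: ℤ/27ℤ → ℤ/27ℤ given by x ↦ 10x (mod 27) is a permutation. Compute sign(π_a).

+1

Orbit of 19 under x↦10x: [19, 1, 10]… (length divides ord_27(10)).
Cycle type of π: 3×6 + 1×9; total 15 cycles.
Σ(ℓ_i−1) = 27−15 = 12; sign = (−1)^12 = +1.
Via Zolotarev, sign(π_{10}) = (10|27) = +1.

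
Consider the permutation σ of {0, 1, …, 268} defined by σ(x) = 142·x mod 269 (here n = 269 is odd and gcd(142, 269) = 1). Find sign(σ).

Trace 54: π^k(54) = [54, 136, 213, 118, 78, 47, 218] for k=0..6.
π_142 has 5 disjoint cycles with lengths [67, 67, 67, 67, 1] on {0,…,268}.
With 5 cycles on 269 points, sign = (−1)^{269−5} = +1.

+1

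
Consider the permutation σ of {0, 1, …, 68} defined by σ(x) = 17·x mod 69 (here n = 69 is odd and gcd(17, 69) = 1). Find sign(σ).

+1

Trace 53: π^k(53) = [53, 4, 68, 52, 56, 55, 38] for k=0..6.
Cycle lengths of π_17 on ℤ/69ℤ: [22, 22, 22, 2, 1]; 5 cycles in total.
sign(π) = (−1)^{n − #cycles} = (−1)^{69−5} = (−1)^64 = +1.
Via Zolotarev, sign(π_{17}) = (17|69) = +1.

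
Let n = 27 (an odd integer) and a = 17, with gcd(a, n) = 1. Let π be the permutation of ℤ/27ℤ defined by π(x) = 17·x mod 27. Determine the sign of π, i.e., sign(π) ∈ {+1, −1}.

Start at x=19: 19 → 26 → 10 → 8 → 1 → 17 → 19 (one orbit).
π_17 has 8 disjoint cycles with lengths [6, 6, 6, 2, 2, 2, 2, 1] on {0,…,26}.
8 cycles on 27: each ℓ→(−1)^(ℓ−1), product (−1)^19 = -1.
Check: (17/27) = -1 by Zolotarev.

-1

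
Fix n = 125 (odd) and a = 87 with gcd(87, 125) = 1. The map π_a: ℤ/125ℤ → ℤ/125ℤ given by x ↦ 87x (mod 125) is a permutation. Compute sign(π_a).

-1

Start at x=48: 48 → 51 → 62 → 19 → 28 → 61 → 57 → … (one orbit).
Cycle lengths of π_87 on ℤ/125ℤ: [100, 20, 4, 1]; 4 cycles in total.
4 cycles on 125: each ℓ→(−1)^(ℓ−1), product (−1)^121 = -1.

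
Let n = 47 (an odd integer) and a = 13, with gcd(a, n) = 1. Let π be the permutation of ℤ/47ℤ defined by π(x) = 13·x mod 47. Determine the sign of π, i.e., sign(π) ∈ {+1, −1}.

-1

Start at x=17: 17 → 33 → 6 → 31 → 27 → 22 → 4 → … (one orbit).
Cycle type of π: 46 + 1; total 2 cycles.
With 2 cycles on 47 points, sign = (−1)^{47−2} = -1.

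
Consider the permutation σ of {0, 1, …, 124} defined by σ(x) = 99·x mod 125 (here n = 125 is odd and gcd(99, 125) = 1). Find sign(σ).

+1

Orbit of 49 under x↦99x: [49, 101, 124, 26, 74, 76, 24]… (length divides ord_125(99)).
The orbit structure of x ↦ 99x mod 125: 23 orbits of sizes [10, 10, 10, 10, 10, 10, 10, 10, 10, 10, 2, 2, 2, 2, 2, 2, 2, 2, 2, 2, 2, 2, 1].
Σ(ℓ_i−1) = 125−23 = 102; sign = (−1)^102 = +1.
The Jacobi symbol (99|125) = +1 (Zolotarev) agrees.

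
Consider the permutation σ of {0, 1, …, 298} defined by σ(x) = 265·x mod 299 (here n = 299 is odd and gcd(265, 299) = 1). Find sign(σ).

-1

Trace 261: π^k(261) = [261, 96, 25, 47, 196, 213, 233] for k=0..6.
Cycle type of π: 44×6 + 11×2 + 4×3 + 1; total 12 cycles.
299 − 12 = 287 transpositions; sign(π) = (−1)^287 = -1.
Check: (265/299) = -1 by Zolotarev.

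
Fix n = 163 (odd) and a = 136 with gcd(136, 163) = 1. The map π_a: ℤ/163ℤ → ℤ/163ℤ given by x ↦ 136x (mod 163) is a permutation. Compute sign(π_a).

Trace 1: π^k(1) = [1, 136, 77, 40, 61, 146, 133] for k=0..6.
The orbit structure of x ↦ 136x mod 163: 7 orbits of sizes [27, 27, 27, 27, 27, 27, 1].
n − c = 163 − 7 = 156; sign = (−1)^156 = +1.
Zolotarev: (136|163) = +1, matching the cycle-count sign.

+1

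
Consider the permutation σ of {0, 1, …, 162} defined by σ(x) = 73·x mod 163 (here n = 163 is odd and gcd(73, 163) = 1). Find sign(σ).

Orbit of 84 under x↦73x: [84, 101, 38, 3, 56, 13, 134]… (length divides ord_163(73)).
2 cycles of lengths [162, 1].
2 cycles on 163: each ℓ→(−1)^(ℓ−1), product (−1)^161 = -1.

-1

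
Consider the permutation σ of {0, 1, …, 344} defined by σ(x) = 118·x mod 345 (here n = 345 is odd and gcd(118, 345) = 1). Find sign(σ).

Trace 232: π^k(232) = [232, 121, 133, 169, 277, 256, 193] for k=0..6.
Decompose π into cycles: lengths [44, 44, 44, 44, 44, 44, 11, 11, 11, 11, 11, 11, 4, 4, 4, 1, 1, 1] (18 cycles, including the fixed point 0).
345 − 18 = 327 transpositions; sign(π) = (−1)^327 = -1.

-1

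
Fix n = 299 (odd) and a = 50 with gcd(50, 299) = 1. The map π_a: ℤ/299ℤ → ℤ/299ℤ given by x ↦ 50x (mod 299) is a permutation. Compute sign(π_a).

Start at x=100: 100 → 216 → 36 → 6 → 1 → 50 → 108 → … (one orbit).
The orbit structure of x ↦ 50x mod 299: 6 orbits of sizes [132, 132, 12, 11, 11, 1].
6 cycles on 299: each ℓ→(−1)^(ℓ−1), product (−1)^293 = -1.
(50|299)_J = -1 (Zolotarev's lemma cross-check).

-1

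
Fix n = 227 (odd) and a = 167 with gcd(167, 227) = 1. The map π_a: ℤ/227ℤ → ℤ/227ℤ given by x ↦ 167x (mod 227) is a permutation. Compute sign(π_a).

+1

Orbit of 182 under x↦167x: [182, 203, 78, 87, 1, 167, 195]… (length divides ord_227(167)).
π_167 has 3 disjoint cycles with lengths [113, 113, 1] on {0,…,226}.
227 − 3 = 224 transpositions; sign(π) = (−1)^224 = +1.
Check: (167/227) = +1 by Zolotarev.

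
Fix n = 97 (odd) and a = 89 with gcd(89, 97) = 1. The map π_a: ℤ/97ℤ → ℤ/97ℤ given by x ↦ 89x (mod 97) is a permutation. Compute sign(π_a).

Orbit of 89 under x↦89x: [89, 64, 70, 22, 18, 50, 85]… (length divides ord_97(89)).
The orbit structure of x ↦ 89x mod 97: 7 orbits of sizes [16, 16, 16, 16, 16, 16, 1].
Σ(ℓ_i−1) = 97−7 = 90; sign = (−1)^90 = +1.
Zolotarev: (89|97) = +1, matching the cycle-count sign.

+1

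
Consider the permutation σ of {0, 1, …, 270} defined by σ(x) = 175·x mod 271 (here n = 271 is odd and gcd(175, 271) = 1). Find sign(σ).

Start at x=170: 170 → 211 → 69 → 151 → 138 → 31 → 5 → … (one orbit).
π_175 has 3 disjoint cycles with lengths [135, 135, 1] on {0,…,270}.
With 3 cycles on 271 points, sign = (−1)^{271−3} = +1.

+1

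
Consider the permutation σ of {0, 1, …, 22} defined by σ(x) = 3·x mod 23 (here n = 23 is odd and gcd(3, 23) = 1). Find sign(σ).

Trace 2: π^k(2) = [2, 6, 18, 8, 1, 3, 9] for k=0..6.
Decompose π into cycles: lengths [11, 11, 1] (3 cycles, including the fixed point 0).
23 − 3 = 20 transpositions; sign(π) = (−1)^20 = +1.

+1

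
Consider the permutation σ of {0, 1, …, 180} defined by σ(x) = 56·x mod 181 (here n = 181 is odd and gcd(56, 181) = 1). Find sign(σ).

Orbit of 139 under x↦56x: [139, 1, 56, 59, 46, 42, 180]… (length divides ord_181(56)).
The orbit structure of x ↦ 56x mod 181: 19 orbits of sizes [10, 10, 10, 10, 10, 10, 10, 10, 10, 10, 10, 10, 10, 10, 10, 10, 10, 10, 1].
Σ(ℓ_i−1) = 181−19 = 162; sign = (−1)^162 = +1.

+1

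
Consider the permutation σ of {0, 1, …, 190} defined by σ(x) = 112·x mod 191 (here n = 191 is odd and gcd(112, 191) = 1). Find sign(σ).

Start at x=186: 186 → 13 → 119 → 149 → 71 → 121 → 182 → … (one orbit).
2 cycles of lengths [190, 1].
2 cycles on 191: each ℓ→(−1)^(ℓ−1), product (−1)^189 = -1.
Check: (112/191) = -1 by Zolotarev.

-1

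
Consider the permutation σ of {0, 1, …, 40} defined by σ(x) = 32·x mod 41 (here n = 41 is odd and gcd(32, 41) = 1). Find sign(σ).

Orbit of 1 under x↦32x: [1, 32, 40, 9]… (length divides ord_41(32)).
π_32 has 11 disjoint cycles with lengths [4, 4, 4, 4, 4, 4, 4, 4, 4, 4, 1] on {0,…,40}.
Σ(ℓ_i−1) = 41−11 = 30; sign = (−1)^30 = +1.

+1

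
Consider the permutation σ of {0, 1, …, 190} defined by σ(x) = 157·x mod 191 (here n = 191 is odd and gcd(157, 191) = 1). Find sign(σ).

Start at x=150: 150 → 57 → 163 → 188 → 102 → 161 → 65 → … (one orbit).
Decompose π into cycles: lengths [190, 1] (2 cycles, including the fixed point 0).
n − c = 191 − 2 = 189; sign = (−1)^189 = -1.

-1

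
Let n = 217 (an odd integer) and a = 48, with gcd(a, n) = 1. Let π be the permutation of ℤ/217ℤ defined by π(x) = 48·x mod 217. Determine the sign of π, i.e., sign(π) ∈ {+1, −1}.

Orbit of 36 under x↦48x: [36, 209, 50, 13, 190, 6, 71]… (length divides ord_217(48)).
The orbit structure of x ↦ 48x mod 217: 11 orbits of sizes [30, 30, 30, 30, 30, 30, 30, 2, 2, 2, 1].
With 11 cycles on 217 points, sign = (−1)^{217−11} = +1.

+1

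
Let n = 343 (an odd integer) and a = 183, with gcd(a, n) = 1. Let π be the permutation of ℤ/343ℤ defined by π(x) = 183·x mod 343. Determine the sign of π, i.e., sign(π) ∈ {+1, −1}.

Start at x=204: 204 → 288 → 225 → 15 → 1 → 183 → 218 → … (one orbit).
Decompose π into cycles: lengths [49, 49, 49, 49, 49, 49, 7, 7, 7, 7, 7, 7, 1, 1, 1, 1, 1, 1, 1] (19 cycles, including the fixed point 0).
Σ(ℓ_i−1) = 343−19 = 324; sign = (−1)^324 = +1.
The Jacobi symbol (183|343) = +1 (Zolotarev) agrees.

+1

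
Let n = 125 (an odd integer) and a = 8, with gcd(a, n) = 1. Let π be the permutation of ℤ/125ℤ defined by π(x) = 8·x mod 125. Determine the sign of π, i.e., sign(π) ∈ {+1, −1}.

Start at x=13: 13 → 104 → 82 → 31 → 123 → 109 → 122 → … (one orbit).
Cycle type of π: 100 + 20 + 4 + 1; total 4 cycles.
sign(π) = (−1)^{n − #cycles} = (−1)^{125−4} = (−1)^121 = -1.

-1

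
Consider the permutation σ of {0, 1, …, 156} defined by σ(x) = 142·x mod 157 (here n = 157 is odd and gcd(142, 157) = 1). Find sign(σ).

Trace 23: π^k(23) = [23, 126, 151, 90, 63, 154, 45] for k=0..6.
Cycle type of π: 156 + 1; total 2 cycles.
With 2 cycles on 157 points, sign = (−1)^{157−2} = -1.
Zolotarev: (142|157) = -1, matching the cycle-count sign.

-1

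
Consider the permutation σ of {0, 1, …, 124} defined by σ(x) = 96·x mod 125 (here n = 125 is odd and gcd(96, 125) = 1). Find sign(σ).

+1

Orbit of 41 under x↦96x: [41, 61, 106, 51, 21, 16, 36]… (length divides ord_125(96)).
13 cycles of lengths [25, 25, 25, 25, 5, 5, 5, 5, 1, 1, 1, 1, 1].
n − c = 125 − 13 = 112; sign = (−1)^112 = +1.
(96|125)_J = +1 (Zolotarev's lemma cross-check).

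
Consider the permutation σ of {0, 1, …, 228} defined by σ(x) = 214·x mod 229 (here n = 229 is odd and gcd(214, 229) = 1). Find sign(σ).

+1

Orbit of 27 under x↦214x: [27, 53, 121, 17, 203, 161, 104]… (length divides ord_229(214)).
Decompose π into cycles: lengths [19, 19, 19, 19, 19, 19, 19, 19, 19, 19, 19, 19, 1] (13 cycles, including the fixed point 0).
229 − 13 = 216 transpositions; sign(π) = (−1)^216 = +1.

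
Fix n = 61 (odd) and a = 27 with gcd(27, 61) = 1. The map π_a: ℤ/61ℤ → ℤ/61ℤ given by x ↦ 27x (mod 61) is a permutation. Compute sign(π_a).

Orbit of 34 under x↦27x: [34, 3, 20, 52, 1, 27, 58]… (length divides ord_61(27)).
Decompose π into cycles: lengths [10, 10, 10, 10, 10, 10, 1] (7 cycles, including the fixed point 0).
sign(π) = (−1)^{n − #cycles} = (−1)^{61−7} = (−1)^54 = +1.
The Jacobi symbol (27|61) = +1 (Zolotarev) agrees.

+1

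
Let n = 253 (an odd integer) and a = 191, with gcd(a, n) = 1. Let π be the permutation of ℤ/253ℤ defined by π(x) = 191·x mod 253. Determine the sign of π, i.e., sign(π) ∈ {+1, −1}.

Start at x=130: 130 → 36 → 45 → 246 → 181 → 163 → 14 → … (one orbit).
Decompose π into cycles: lengths [110, 110, 22, 5, 5, 1] (6 cycles, including the fixed point 0).
Σ(ℓ_i−1) = 253−6 = 247; sign = (−1)^247 = -1.
The Jacobi symbol (191|253) = -1 (Zolotarev) agrees.

-1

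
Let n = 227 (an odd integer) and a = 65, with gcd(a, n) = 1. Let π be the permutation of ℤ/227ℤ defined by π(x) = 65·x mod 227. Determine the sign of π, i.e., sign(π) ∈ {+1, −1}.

+1

Start at x=65: 65 → 139 → 182 → 26 → 101 → 209 → 192 → … (one orbit).
Decompose π into cycles: lengths [113, 113, 1] (3 cycles, including the fixed point 0).
sign(π) = (−1)^{n − #cycles} = (−1)^{227−3} = (−1)^224 = +1.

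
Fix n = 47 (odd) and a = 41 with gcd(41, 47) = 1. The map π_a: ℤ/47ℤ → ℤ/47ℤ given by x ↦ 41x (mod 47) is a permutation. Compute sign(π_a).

Orbit of 10 under x↦41x: [10, 34, 31, 2, 35, 25, 38]… (length divides ord_47(41)).
π_41 has 2 disjoint cycles with lengths [46, 1] on {0,…,46}.
Σ(ℓ_i−1) = 47−2 = 45; sign = (−1)^45 = -1.

-1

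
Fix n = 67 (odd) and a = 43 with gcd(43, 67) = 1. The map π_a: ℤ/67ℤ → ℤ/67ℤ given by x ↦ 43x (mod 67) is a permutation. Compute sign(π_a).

Trace 58: π^k(58) = [58, 15, 42, 64, 5, 14, 66] for k=0..6.
π_43 has 4 disjoint cycles with lengths [22, 22, 22, 1] on {0,…,66}.
4 cycles on 67: each ℓ→(−1)^(ℓ−1), product (−1)^63 = -1.
Zolotarev: (43|67) = -1, matching the cycle-count sign.

-1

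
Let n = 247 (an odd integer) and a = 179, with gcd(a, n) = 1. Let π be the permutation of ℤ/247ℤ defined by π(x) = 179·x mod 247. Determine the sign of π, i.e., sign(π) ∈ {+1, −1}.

-1

Orbit of 179 under x↦179x: [179, 178, 246, 68, 69, 1]… (length divides ord_247(179)).
Cycle type of π: 6×41 + 1; total 42 cycles.
Σ(ℓ_i−1) = 247−42 = 205; sign = (−1)^205 = -1.
(179|247)_J = -1 (Zolotarev's lemma cross-check).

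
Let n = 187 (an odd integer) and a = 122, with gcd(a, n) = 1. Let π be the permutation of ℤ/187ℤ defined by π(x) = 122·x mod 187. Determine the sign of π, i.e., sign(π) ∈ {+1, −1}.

-1

Start at x=89: 89 → 12 → 155 → 23 → 1 → 122 → 111 → … (one orbit).
Cycle lengths of π_122 on ℤ/187ℤ: [16, 16, 16, 16, 16, 16, 16, 16, 16, 16, 16, 1, 1, 1, 1, 1, 1, 1, 1, 1, 1, 1]; 22 cycles in total.
22 cycles on 187: each ℓ→(−1)^(ℓ−1), product (−1)^165 = -1.
Via Zolotarev, sign(π_{122}) = (122|187) = -1.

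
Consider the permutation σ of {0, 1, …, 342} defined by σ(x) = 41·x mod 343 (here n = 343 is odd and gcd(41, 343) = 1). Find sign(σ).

Orbit of 139 under x↦41x: [139, 211, 76, 29, 160, 43, 48]… (length divides ord_343(41)).
The orbit structure of x ↦ 41x mod 343: 10 orbits of sizes [98, 98, 98, 14, 14, 14, 2, 2, 2, 1].
343 − 10 = 333 transpositions; sign(π) = (−1)^333 = -1.

-1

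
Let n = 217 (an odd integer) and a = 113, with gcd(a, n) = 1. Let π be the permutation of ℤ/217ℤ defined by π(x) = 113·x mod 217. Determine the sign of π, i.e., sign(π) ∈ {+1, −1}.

+1

Trace 71: π^k(71) = [71, 211, 190, 204, 50, 8, 36] for k=0..6.
π_113 has 21 disjoint cycles with lengths [15, 15, 15, 15, 15, 15, 15, 15, 15, 15, 15, 15, 15, 15, 1, 1, 1, 1, 1, 1, 1] on {0,…,216}.
Σ(ℓ_i−1) = 217−21 = 196; sign = (−1)^196 = +1.
The Jacobi symbol (113|217) = +1 (Zolotarev) agrees.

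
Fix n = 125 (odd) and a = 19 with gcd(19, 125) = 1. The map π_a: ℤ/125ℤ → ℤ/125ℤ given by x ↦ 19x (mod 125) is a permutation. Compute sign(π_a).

Trace 41: π^k(41) = [41, 29, 51, 94, 36, 59, 121] for k=0..6.
π_19 has 7 disjoint cycles with lengths [50, 50, 10, 10, 2, 2, 1] on {0,…,124}.
n − c = 125 − 7 = 118; sign = (−1)^118 = +1.

+1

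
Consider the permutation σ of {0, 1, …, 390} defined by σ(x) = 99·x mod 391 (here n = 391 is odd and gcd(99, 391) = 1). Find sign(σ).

+1

Start at x=372: 372 → 74 → 288 → 360 → 59 → 367 → 361 → … (one orbit).
π_99 has 5 disjoint cycles with lengths [176, 176, 22, 16, 1] on {0,…,390}.
391 − 5 = 386 transpositions; sign(π) = (−1)^386 = +1.
Zolotarev: (99|391) = +1, matching the cycle-count sign.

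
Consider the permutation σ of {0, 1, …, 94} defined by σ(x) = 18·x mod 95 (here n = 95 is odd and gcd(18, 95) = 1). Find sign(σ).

+1

Trace 37: π^k(37) = [37, 1, 18, 39] for k=0..3.
The orbit structure of x ↦ 18x mod 95: 29 orbits of sizes [4, 4, 4, 4, 4, 4, 4, 4, 4, 4, 4, 4, 4, 4, 4, 4, 4, 4, 4, 2, 2, 2, 2, 2, 2, 2, 2, 2, 1].
With 29 cycles on 95 points, sign = (−1)^{95−29} = +1.
Zolotarev: (18|95) = +1, matching the cycle-count sign.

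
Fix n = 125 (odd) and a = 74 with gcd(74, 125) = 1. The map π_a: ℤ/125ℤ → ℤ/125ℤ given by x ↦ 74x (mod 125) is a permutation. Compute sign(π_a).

+1

Orbit of 51 under x↦74x: [51, 24, 26, 49, 1, 74, 101]… (length divides ord_125(74)).
Decompose π into cycles: lengths [10, 10, 10, 10, 10, 10, 10, 10, 10, 10, 2, 2, 2, 2, 2, 2, 2, 2, 2, 2, 2, 2, 1] (23 cycles, including the fixed point 0).
23 cycles on 125: each ℓ→(−1)^(ℓ−1), product (−1)^102 = +1.
Check: (74/125) = +1 by Zolotarev.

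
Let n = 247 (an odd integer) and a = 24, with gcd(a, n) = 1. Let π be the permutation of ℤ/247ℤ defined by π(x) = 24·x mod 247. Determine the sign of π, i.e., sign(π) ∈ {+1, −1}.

-1

Start at x=215: 215 → 220 → 93 → 9 → 216 → 244 → 175 → … (one orbit).
Decompose π into cycles: lengths [36, 36, 36, 36, 36, 36, 12, 9, 9, 1] (10 cycles, including the fixed point 0).
n − c = 247 − 10 = 237; sign = (−1)^237 = -1.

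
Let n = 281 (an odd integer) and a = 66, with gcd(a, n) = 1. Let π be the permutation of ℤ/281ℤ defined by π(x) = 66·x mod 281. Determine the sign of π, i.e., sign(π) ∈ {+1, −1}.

+1

Trace 218: π^k(218) = [218, 57, 109, 169, 195, 225, 238] for k=0..6.
Cycle lengths of π_66 on ℤ/281ℤ: [140, 140, 1]; 3 cycles in total.
281 − 3 = 278 transpositions; sign(π) = (−1)^278 = +1.
The Jacobi symbol (66|281) = +1 (Zolotarev) agrees.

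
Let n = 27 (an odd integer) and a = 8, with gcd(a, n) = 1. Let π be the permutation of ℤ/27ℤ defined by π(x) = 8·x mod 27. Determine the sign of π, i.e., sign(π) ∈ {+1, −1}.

-1

Start at x=8: 8 → 10 → 26 → 19 → 17 → 1 → 8 (one orbit).
Decompose π into cycles: lengths [6, 6, 6, 2, 2, 2, 2, 1] (8 cycles, including the fixed point 0).
8 cycles on 27: each ℓ→(−1)^(ℓ−1), product (−1)^19 = -1.
Via Zolotarev, sign(π_{8}) = (8|27) = -1.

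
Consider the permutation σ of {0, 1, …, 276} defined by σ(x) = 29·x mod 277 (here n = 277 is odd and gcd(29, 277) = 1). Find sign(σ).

+1

Trace 161: π^k(161) = [161, 237, 225, 154, 34, 155, 63] for k=0..6.
π_29 has 3 disjoint cycles with lengths [138, 138, 1] on {0,…,276}.
Σ(ℓ_i−1) = 277−3 = 274; sign = (−1)^274 = +1.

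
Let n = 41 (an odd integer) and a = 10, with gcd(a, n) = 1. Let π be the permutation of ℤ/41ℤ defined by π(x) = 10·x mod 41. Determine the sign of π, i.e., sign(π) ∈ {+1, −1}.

Start at x=1: 1 → 10 → 18 → 16 → 37 → 1 (one orbit).
π_10 has 9 disjoint cycles with lengths [5, 5, 5, 5, 5, 5, 5, 5, 1] on {0,…,40}.
41 − 9 = 32 transpositions; sign(π) = (−1)^32 = +1.

+1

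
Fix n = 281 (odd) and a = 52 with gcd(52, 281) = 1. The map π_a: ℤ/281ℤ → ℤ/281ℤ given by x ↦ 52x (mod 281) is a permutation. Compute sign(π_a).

Start at x=237: 237 → 241 → 168 → 25 → 176 → 160 → 171 → … (one orbit).
π_52 has 2 disjoint cycles with lengths [280, 1] on {0,…,280}.
281 − 2 = 279 transpositions; sign(π) = (−1)^279 = -1.
Zolotarev: (52|281) = -1, matching the cycle-count sign.

-1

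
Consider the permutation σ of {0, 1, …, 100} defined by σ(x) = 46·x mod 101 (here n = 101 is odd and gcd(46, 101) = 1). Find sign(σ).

Orbit of 63 under x↦46x: [63, 70, 89, 54, 60, 33, 3]… (length divides ord_101(46)).
π_46 has 2 disjoint cycles with lengths [100, 1] on {0,…,100}.
n − c = 101 − 2 = 99; sign = (−1)^99 = -1.
Zolotarev: (46|101) = -1, matching the cycle-count sign.

-1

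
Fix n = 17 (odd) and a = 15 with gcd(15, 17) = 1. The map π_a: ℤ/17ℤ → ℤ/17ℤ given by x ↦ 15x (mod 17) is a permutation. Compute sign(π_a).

+1

Start at x=15: 15 → 4 → 9 → 16 → 2 → 13 → 8 → … (one orbit).
Cycle type of π: 8×2 + 1; total 3 cycles.
sign(π) = (−1)^{n − #cycles} = (−1)^{17−3} = (−1)^14 = +1.
Zolotarev: (15|17) = +1, matching the cycle-count sign.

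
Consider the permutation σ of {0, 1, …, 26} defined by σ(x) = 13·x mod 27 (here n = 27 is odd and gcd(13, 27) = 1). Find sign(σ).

+1

Trace 4: π^k(4) = [4, 25, 1, 13, 7, 10, 22] for k=0..6.
π_13 has 7 disjoint cycles with lengths [9, 9, 3, 3, 1, 1, 1] on {0,…,26}.
n − c = 27 − 7 = 20; sign = (−1)^20 = +1.
Zolotarev: (13|27) = +1, matching the cycle-count sign.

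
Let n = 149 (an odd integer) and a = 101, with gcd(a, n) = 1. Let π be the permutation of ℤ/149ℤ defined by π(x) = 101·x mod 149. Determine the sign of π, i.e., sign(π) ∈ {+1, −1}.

-1

Start at x=16: 16 → 126 → 61 → 52 → 37 → 12 → 20 → … (one orbit).
π_101 has 2 disjoint cycles with lengths [148, 1] on {0,…,148}.
2 cycles on 149: each ℓ→(−1)^(ℓ−1), product (−1)^147 = -1.
Check: (101/149) = -1 by Zolotarev.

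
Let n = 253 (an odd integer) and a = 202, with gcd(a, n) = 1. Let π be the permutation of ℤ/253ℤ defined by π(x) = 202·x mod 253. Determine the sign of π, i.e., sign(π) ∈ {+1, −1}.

Trace 169: π^k(169) = [169, 236, 108, 58, 78, 70, 225] for k=0..6.
Cycle lengths of π_202 on ℤ/253ℤ: [55, 55, 55, 55, 11, 11, 5, 5, 1]; 9 cycles in total.
Σ(ℓ_i−1) = 253−9 = 244; sign = (−1)^244 = +1.
(202|253)_J = +1 (Zolotarev's lemma cross-check).

+1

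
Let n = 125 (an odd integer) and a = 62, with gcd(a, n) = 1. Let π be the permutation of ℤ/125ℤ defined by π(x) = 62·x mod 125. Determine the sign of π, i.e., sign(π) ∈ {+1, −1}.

Orbit of 31 under x↦62x: [31, 47, 39, 43, 41, 42, 104]… (length divides ord_125(62)).
π_62 has 4 disjoint cycles with lengths [100, 20, 4, 1] on {0,…,124}.
Σ(ℓ_i−1) = 125−4 = 121; sign = (−1)^121 = -1.

-1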